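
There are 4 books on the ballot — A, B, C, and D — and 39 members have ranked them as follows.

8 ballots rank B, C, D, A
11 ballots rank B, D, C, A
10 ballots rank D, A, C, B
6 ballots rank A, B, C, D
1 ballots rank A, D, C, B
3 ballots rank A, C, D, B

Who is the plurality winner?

First-place vote totals:
  A: 10
  B: 19
  C: 0
  D: 10
B has the most first-place votes.

B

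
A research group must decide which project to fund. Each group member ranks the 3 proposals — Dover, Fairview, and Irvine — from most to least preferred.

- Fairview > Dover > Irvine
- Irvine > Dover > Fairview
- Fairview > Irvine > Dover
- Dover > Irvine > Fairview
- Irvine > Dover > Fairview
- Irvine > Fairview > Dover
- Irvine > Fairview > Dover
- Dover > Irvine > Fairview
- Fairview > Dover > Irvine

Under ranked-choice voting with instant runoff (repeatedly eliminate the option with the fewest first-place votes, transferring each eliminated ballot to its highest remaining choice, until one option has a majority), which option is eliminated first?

Round 1: Irvine 4, Fairview 3, Dover 2. Dover has the fewest and is eliminated.
Round 2: Irvine 6, Fairview 3. Irvine has a majority.

Dover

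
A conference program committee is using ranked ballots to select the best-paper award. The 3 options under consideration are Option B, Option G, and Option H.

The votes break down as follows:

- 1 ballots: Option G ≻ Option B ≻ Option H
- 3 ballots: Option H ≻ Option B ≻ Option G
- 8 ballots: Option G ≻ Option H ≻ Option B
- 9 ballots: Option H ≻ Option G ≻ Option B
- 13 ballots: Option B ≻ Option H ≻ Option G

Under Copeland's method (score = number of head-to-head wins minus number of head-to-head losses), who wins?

Option H

Pairwise results:
  Option B vs Option G: Option G wins 18–16.
  Option B vs Option H: Option H wins 20–14.
  Option G vs Option H: Option H wins 25–9.
Copeland scores (wins − losses):
  Option B: 0 − 2 = -2
  Option G: 1 − 1 = 0
  Option H: 2 − 0 = 2
Option H has the best Copeland score.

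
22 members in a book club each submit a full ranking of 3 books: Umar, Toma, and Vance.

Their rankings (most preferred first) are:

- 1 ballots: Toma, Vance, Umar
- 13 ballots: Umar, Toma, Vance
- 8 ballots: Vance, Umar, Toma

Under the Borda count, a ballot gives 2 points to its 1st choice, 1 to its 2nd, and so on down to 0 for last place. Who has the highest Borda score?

Umar

Borda scores:
  Umar: 0 + 13·2 + 8·1 = 34
  Toma: 2 + 13·1 + 8·0 = 15
  Vance: 1 + 13·0 + 8·2 = 17
Umar has the highest total.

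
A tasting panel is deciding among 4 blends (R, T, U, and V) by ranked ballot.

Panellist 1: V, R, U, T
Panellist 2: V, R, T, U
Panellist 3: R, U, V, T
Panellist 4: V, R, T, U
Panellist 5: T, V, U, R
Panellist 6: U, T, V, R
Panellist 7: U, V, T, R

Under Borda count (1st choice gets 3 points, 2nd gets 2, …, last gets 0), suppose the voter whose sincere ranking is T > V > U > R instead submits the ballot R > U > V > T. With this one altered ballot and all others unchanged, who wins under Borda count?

Borda totals with the altered ballot: R 12, T 5, U 11, V 14.
The winner is unchanged: still V.

V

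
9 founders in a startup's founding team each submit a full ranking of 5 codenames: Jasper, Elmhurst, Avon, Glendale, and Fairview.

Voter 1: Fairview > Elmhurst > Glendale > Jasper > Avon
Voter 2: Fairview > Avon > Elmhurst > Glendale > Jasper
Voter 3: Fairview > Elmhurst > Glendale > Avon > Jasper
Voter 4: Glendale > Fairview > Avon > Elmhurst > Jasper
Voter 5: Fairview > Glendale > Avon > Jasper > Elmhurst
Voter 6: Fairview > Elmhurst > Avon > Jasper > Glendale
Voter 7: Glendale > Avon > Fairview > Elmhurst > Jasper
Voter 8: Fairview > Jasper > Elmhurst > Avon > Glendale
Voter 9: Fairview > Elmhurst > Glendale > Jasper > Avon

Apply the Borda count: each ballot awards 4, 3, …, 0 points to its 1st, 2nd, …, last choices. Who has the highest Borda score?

Fairview

Borda scores:
  Jasper: 1 + 0 + 0 + 0 + 1 + 1 + 0 + 3 + 1 = 7
  Elmhurst: 3 + 2 + 3 + 1 + 0 + 3 + 1 + 2 + 3 = 18
  Avon: 0 + 3 + 1 + 2 + 2 + 2 + 3 + 1 + 0 = 14
  Glendale: 2 + 1 + 2 + 4 + 3 + 0 + 4 + 0 + 2 = 18
  Fairview: 4 + 4 + 4 + 3 + 4 + 4 + 2 + 4 + 4 = 33
Fairview has the highest total.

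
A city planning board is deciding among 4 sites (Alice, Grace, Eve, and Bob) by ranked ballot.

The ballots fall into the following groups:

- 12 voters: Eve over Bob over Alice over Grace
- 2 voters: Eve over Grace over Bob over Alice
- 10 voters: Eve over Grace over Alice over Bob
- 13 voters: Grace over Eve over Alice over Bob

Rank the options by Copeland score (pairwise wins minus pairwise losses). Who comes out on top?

Pairwise results:
  Alice vs Grace: Grace wins 25–12.
  Alice vs Eve: Eve wins 37–0.
  Alice vs Bob: Alice wins 23–14.
  Grace vs Eve: Eve wins 24–13.
  Grace vs Bob: Grace wins 25–12.
  Eve vs Bob: Eve wins 37–0.
Copeland scores (wins − losses):
  Alice: 1 − 2 = -1
  Grace: 2 − 1 = 1
  Eve: 3 − 0 = 3
  Bob: 0 − 3 = -3
Eve has the best Copeland score.

Eve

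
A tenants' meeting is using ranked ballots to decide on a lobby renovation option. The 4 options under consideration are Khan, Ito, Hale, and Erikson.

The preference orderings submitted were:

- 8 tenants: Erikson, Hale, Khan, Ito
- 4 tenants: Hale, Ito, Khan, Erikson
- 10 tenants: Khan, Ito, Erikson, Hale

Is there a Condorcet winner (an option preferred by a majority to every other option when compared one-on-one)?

No

Head-to-head results (22 voters total):
Khan vs Ito: Khan wins 18–4.
Khan vs Hale: Hale wins 12–10.
Khan vs Erikson: Khan wins 14–8.
Ito vs Hale: Hale wins 12–10.
Ito vs Erikson: Ito wins 14–8.
Hale vs Erikson: Erikson wins 18–4.
No candidate beats all others: Khan beats Erikson beats Hale beats Khan, a majority cycle.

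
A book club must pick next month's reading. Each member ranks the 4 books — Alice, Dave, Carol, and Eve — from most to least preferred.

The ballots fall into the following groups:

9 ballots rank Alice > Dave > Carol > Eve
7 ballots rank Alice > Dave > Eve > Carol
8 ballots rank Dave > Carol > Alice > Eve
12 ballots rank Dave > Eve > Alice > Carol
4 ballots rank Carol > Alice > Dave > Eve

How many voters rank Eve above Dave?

0

Ballots ranking Eve above Dave: 0.
Ballots ranking Dave above Eve: 9+7+8+12+4 = 40.
So 0 of 40 voters prefer Eve to Dave.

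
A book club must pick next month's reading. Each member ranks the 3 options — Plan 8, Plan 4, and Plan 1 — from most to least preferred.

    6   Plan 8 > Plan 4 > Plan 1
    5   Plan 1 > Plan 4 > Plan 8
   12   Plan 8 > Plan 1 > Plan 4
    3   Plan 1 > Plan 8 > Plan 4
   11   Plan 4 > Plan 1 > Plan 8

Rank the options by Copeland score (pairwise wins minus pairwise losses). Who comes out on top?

Plan 1

Pairwise results:
  Plan 8 vs Plan 4: Plan 8 wins 21–16.
  Plan 8 vs Plan 1: Plan 1 wins 19–18.
  Plan 4 vs Plan 1: Plan 1 wins 20–17.
Copeland scores (wins − losses):
  Plan 8: 1 − 1 = 0
  Plan 4: 0 − 2 = -2
  Plan 1: 2 − 0 = 2
Plan 1 has the best Copeland score.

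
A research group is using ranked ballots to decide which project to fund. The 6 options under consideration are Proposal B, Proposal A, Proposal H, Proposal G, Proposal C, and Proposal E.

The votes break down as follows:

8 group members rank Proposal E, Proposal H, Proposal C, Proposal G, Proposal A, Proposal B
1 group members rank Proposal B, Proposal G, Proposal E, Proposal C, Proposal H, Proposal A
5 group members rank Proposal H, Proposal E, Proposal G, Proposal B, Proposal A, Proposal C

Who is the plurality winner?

First-place vote totals:
  Proposal B: 1
  Proposal A: 0
  Proposal H: 5
  Proposal G: 0
  Proposal C: 0
  Proposal E: 8
Proposal E has the most first-place votes.

Proposal E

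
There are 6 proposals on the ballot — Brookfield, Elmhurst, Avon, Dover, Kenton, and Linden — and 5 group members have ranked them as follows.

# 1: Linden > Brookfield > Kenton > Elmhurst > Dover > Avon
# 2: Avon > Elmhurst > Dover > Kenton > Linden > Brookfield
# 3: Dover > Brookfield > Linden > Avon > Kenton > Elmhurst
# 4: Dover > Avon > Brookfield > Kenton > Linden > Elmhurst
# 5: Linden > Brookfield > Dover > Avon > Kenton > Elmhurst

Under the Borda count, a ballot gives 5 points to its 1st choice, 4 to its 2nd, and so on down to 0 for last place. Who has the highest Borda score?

Dover

Borda scores:
  Brookfield: 4 + 0 + 4 + 3 + 4 = 15
  Elmhurst: 2 + 4 + 0 + 0 + 0 = 6
  Avon: 0 + 5 + 2 + 4 + 2 = 13
  Dover: 1 + 3 + 5 + 5 + 3 = 17
  Kenton: 3 + 2 + 1 + 2 + 1 = 9
  Linden: 5 + 1 + 3 + 1 + 5 = 15
Dover has the highest total.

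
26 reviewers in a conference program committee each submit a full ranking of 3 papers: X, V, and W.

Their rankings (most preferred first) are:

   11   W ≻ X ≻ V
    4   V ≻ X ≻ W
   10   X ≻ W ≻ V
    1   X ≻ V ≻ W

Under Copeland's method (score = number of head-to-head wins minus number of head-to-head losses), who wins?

Pairwise results:
  X vs V: X wins 22–4.
  X vs W: X wins 15–11.
  V vs W: W wins 21–5.
Copeland scores (wins − losses):
  X: 2 − 0 = 2
  V: 0 − 2 = -2
  W: 1 − 1 = 0
X has the best Copeland score.

X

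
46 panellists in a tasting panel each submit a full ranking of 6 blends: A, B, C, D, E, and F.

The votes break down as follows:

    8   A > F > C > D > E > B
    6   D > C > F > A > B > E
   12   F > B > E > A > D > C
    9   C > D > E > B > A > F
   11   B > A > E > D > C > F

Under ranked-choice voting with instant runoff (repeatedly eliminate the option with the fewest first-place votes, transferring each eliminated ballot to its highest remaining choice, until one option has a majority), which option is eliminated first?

Round 1: F 12, B 11, C 9, A 8, D 6, E 0. E has the fewest and is eliminated.
Round 2: F 12, B 11, C 9, A 8, D 6. D has the fewest and is eliminated.
Round 3: C 15, F 12, B 11, A 8. A has the fewest and is eliminated.
Round 4: F 20, C 15, B 11. B has the fewest and is eliminated.
Round 5: C 26, F 20. C has a majority.

E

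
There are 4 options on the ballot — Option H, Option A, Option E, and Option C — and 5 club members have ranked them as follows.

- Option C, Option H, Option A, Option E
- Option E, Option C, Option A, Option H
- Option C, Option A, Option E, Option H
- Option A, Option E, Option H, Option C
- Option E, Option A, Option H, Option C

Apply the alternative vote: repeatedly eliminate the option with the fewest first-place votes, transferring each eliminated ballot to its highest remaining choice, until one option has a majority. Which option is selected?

Option E

Round 1: Option E 2, Option C 2, Option A 1, Option H 0. Option H has the fewest and is eliminated.
Round 2: Option E 2, Option C 2, Option A 1. Option A has the fewest and is eliminated.
Round 3: Option E 3, Option C 2. Option E has a majority.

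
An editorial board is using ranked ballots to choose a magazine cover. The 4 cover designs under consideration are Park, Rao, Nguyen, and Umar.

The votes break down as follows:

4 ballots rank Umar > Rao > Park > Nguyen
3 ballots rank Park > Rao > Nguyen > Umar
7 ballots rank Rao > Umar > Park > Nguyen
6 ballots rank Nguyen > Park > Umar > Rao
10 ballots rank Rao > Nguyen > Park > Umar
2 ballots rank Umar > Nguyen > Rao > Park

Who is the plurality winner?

First-place vote totals:
  Park: 3
  Rao: 17
  Nguyen: 6
  Umar: 6
Rao has the most first-place votes.

Rao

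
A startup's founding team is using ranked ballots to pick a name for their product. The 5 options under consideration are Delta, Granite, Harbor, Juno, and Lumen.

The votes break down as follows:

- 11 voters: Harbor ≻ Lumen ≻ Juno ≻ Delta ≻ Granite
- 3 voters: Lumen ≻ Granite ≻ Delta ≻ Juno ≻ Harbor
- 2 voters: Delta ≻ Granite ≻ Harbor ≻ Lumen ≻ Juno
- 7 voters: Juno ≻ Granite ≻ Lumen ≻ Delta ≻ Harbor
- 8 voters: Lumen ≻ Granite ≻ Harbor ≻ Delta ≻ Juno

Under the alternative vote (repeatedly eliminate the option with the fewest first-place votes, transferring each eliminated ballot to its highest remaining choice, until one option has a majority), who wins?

Round 1: Harbor 11, Lumen 11, Juno 7, Delta 2, Granite 0. Granite has the fewest and is eliminated.
Round 2: Harbor 11, Lumen 11, Juno 7, Delta 2. Delta has the fewest and is eliminated.
Round 3: Harbor 13, Lumen 11, Juno 7. Juno has the fewest and is eliminated.
Round 4: Lumen 18, Harbor 13. Lumen has a majority.

Lumen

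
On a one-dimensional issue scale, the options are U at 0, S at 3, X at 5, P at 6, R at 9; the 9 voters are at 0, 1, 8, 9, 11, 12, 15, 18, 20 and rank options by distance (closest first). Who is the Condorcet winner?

With single-peaked preferences on a line, the Condorcet winner is the candidate closest to the median voter.
The median voter (position 11) is closest to R at 9.
Check: R vs U — voters closer to R: 7 of 9.

R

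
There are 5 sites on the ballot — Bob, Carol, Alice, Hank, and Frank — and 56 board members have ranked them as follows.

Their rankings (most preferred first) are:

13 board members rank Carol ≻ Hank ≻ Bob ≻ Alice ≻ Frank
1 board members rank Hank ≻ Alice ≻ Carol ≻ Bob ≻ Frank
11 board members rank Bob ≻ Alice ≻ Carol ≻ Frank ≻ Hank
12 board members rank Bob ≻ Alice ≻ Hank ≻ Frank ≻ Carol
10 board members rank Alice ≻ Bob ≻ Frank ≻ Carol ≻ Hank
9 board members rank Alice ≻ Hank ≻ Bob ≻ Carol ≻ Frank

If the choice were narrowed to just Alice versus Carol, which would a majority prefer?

Alice

Ballots ranking Alice above Carol: 1+11+12+10+9 = 43.
Ballots ranking Carol above Alice: 13.
Alice wins the head-to-head, 43–13.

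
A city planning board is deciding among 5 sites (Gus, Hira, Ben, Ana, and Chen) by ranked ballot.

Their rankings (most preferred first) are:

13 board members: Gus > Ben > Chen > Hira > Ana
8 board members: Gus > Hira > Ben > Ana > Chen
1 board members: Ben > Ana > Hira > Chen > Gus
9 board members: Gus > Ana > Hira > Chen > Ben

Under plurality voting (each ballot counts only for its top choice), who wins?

Gus

First-place vote totals:
  Gus: 30
  Hira: 0
  Ben: 1
  Ana: 0
  Chen: 0
Gus has the most first-place votes.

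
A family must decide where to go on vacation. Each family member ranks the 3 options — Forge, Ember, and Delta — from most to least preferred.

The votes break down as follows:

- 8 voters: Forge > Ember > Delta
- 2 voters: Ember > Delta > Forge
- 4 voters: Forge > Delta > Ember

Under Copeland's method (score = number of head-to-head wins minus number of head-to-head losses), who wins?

Pairwise results:
  Forge vs Ember: Forge wins 12–2.
  Forge vs Delta: Forge wins 12–2.
  Ember vs Delta: Ember wins 10–4.
Copeland scores (wins − losses):
  Forge: 2 − 0 = 2
  Ember: 1 − 1 = 0
  Delta: 0 − 2 = -2
Forge has the best Copeland score.

Forge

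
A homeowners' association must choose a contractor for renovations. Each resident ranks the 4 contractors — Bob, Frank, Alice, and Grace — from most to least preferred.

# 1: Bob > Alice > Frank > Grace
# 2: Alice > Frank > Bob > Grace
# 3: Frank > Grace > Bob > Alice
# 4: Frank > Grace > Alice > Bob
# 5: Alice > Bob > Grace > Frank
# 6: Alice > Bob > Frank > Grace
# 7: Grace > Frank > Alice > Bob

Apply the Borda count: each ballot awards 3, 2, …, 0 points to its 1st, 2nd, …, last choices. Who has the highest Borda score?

Borda scores:
  Bob: 3 + 1 + 1 + 0 + 2 + 2 + 0 = 9
  Frank: 1 + 2 + 3 + 3 + 0 + 1 + 2 = 12
  Alice: 2 + 3 + 0 + 1 + 3 + 3 + 1 = 13
  Grace: 0 + 0 + 2 + 2 + 1 + 0 + 3 = 8
Alice has the highest total.

Alice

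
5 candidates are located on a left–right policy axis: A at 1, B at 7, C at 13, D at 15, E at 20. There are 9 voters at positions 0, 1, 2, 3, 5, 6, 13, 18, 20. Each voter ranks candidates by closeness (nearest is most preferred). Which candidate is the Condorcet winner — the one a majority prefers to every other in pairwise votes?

B

With single-peaked preferences on a line, the Condorcet winner is the candidate closest to the median voter.
The median voter (position 5) is closest to B at 7.
Check: B vs A — voters closer to B: 5 of 9.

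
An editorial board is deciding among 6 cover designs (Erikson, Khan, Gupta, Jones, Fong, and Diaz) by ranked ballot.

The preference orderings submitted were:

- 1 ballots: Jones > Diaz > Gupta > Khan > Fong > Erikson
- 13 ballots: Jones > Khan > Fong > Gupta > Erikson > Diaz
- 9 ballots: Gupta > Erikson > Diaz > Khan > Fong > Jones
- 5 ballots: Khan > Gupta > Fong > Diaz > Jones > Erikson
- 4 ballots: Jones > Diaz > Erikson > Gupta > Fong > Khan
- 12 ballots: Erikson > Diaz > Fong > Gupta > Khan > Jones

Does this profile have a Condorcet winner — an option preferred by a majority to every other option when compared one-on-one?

No

Head-to-head results (44 voters total):
Erikson vs Khan: Erikson wins 25–19.
Erikson vs Gupta: Gupta wins 28–16.
Erikson vs Jones: Jones wins 23–21.
Erikson vs Fong: Erikson wins 25–19.
Erikson vs Diaz: Erikson wins 34–10.
Khan vs Gupta: Gupta wins 26–18.
Khan vs Jones: Khan wins 26–18.
Khan vs Fong: Khan wins 28–16.
Khan vs Diaz: Diaz wins 26–18.
Gupta vs Jones: Gupta wins 26–18.
Gupta vs Fong: Fong wins 25–19.
Gupta vs Diaz: Gupta wins 27–17.
Jones vs Fong: Fong wins 26–18.
Jones vs Diaz: Diaz wins 26–18.
Fong vs Diaz: Diaz wins 26–18.
No candidate beats all others: Erikson beats Khan beats Jones beats Erikson, a majority cycle.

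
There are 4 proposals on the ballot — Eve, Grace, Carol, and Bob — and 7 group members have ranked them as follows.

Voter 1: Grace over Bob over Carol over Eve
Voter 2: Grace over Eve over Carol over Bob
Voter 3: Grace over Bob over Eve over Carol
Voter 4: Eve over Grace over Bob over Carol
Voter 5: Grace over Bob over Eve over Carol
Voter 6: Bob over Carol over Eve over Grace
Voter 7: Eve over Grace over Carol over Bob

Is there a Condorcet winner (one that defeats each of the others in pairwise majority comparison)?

Head-to-head results (7 voters total):
Eve vs Grace: Grace wins 4–3.
Eve vs Carol: Eve wins 5–2.
Eve vs Bob: Bob wins 4–3.
Grace vs Carol: Grace wins 6–1.
Grace vs Bob: Grace wins 6–1.
Carol vs Bob: Bob wins 5–2.
Grace beats each rival — Eve (4–3), Carol (6–1), Bob (6–1) — so Grace is the Condorcet winner.

Yes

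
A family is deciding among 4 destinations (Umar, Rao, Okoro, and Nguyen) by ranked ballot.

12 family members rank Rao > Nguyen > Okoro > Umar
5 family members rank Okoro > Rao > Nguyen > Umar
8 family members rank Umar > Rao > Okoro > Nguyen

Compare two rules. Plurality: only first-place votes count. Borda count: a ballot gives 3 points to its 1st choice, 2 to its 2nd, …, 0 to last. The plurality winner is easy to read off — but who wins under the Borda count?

Plurality first-place counts: Umar 8, Rao 12, Okoro 5, Nguyen 0 → Rao.
Borda totals: Umar 24, Rao 62, Okoro 35, Nguyen 29 → Rao.

Rao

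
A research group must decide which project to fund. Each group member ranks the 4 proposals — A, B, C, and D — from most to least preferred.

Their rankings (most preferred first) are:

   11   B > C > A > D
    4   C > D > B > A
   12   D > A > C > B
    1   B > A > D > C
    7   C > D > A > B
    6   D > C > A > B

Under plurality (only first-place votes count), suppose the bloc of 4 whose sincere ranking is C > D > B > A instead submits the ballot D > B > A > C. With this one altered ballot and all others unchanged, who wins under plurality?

First-place totals with the altered ballot: A 0, B 12, C 7, D 22.
The winner is unchanged: still D.

D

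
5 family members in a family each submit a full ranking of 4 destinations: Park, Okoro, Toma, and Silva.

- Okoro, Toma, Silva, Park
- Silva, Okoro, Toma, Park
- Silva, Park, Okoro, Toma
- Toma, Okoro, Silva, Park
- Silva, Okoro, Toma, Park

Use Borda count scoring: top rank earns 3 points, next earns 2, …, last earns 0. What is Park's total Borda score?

2

Borda scores:
  Park: 0 + 0 + 2 + 0 + 0 = 2
  Okoro: 3 + 2 + 1 + 2 + 2 = 10
  Toma: 2 + 1 + 0 + 3 + 1 = 7
  Silva: 1 + 3 + 3 + 1 + 3 = 11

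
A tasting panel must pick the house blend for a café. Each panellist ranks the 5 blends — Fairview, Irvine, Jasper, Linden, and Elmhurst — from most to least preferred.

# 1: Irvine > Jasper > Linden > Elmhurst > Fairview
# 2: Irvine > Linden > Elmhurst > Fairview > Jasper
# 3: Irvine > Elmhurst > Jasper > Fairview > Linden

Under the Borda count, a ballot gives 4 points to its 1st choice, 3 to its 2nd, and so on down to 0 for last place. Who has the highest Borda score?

Irvine

Borda scores:
  Fairview: 0 + 1 + 1 = 2
  Irvine: 4 + 4 + 4 = 12
  Jasper: 3 + 0 + 2 = 5
  Linden: 2 + 3 + 0 = 5
  Elmhurst: 1 + 2 + 3 = 6
Irvine has the highest total.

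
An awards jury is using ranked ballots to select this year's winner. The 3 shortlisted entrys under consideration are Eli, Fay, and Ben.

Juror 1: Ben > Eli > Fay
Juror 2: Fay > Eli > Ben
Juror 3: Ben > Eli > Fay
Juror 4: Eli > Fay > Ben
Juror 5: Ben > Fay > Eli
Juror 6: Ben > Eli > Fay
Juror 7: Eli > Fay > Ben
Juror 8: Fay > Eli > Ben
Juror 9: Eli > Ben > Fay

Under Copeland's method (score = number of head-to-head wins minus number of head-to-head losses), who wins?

Eli

Pairwise results:
  Eli vs Fay: Eli wins 6–3.
  Eli vs Ben: Eli wins 5–4.
  Fay vs Ben: Ben wins 5–4.
Copeland scores (wins − losses):
  Eli: 2 − 0 = 2
  Fay: 0 − 2 = -2
  Ben: 1 − 1 = 0
Eli has the best Copeland score.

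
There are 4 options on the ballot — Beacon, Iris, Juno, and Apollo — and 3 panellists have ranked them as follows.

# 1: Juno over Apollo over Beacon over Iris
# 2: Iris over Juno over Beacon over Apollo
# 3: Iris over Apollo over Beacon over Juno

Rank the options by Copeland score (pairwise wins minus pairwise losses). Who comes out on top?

Iris

Pairwise results:
  Beacon vs Iris: Iris wins 2–1.
  Beacon vs Juno: Juno wins 2–1.
  Beacon vs Apollo: Apollo wins 2–1.
  Iris vs Juno: Iris wins 2–1.
  Iris vs Apollo: Iris wins 2–1.
  Juno vs Apollo: Juno wins 2–1.
Copeland scores (wins − losses):
  Beacon: 0 − 3 = -3
  Iris: 3 − 0 = 3
  Juno: 2 − 1 = 1
  Apollo: 1 − 2 = -1
Iris has the best Copeland score.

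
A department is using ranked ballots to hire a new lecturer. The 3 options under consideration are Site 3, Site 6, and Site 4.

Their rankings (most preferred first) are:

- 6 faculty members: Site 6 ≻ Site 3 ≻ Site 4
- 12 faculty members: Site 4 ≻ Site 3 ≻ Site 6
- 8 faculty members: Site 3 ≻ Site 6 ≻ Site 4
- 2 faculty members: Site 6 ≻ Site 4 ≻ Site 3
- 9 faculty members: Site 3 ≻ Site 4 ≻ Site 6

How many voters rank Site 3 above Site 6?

29

Ballots ranking Site 3 above Site 6: 12+8+9 = 29.
Ballots ranking Site 6 above Site 3: 6+2 = 8.
So 29 of 37 voters prefer Site 3 to Site 6.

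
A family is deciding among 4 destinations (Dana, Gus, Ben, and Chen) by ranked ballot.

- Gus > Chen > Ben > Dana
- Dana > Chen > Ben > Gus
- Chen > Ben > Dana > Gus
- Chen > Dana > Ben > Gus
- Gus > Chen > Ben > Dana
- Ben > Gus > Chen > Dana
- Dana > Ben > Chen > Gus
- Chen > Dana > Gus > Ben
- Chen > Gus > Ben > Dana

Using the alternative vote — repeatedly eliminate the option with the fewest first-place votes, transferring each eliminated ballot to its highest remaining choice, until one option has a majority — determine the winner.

Round 1: Chen 4, Dana 2, Gus 2, Ben 1. Ben has the fewest and is eliminated.
Round 2: Chen 4, Gus 3, Dana 2. Dana has the fewest and is eliminated.
Round 3: Chen 6, Gus 3. Chen has a majority.

Chen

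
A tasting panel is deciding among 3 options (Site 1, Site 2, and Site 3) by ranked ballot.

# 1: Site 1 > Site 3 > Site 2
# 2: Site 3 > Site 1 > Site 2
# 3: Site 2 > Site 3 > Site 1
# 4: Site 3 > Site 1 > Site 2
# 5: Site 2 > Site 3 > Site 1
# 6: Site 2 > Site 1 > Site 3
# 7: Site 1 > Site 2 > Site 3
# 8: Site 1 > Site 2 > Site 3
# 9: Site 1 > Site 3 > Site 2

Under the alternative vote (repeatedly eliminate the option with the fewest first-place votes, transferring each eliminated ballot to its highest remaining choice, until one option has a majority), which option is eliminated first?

Round 1: Site 1 4, Site 2 3, Site 3 2. Site 3 has the fewest and is eliminated.
Round 2: Site 1 6, Site 2 3. Site 1 has a majority.

Site 3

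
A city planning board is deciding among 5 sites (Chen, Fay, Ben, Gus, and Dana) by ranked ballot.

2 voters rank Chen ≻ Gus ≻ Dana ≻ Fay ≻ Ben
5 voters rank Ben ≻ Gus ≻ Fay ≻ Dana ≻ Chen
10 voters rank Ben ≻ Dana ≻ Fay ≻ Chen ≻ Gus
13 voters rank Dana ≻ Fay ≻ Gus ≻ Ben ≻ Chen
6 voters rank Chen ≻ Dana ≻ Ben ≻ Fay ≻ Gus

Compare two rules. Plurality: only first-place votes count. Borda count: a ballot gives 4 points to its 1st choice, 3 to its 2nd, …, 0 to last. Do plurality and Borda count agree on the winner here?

Plurality first-place counts: Chen 8, Fay 0, Ben 15, Gus 0, Dana 13 → Ben.
Borda totals: Chen 42, Fay 77, Ben 85, Gus 47, Dana 109 → Dana.
The two rules disagree: plurality picks Ben, Borda picks Dana.

No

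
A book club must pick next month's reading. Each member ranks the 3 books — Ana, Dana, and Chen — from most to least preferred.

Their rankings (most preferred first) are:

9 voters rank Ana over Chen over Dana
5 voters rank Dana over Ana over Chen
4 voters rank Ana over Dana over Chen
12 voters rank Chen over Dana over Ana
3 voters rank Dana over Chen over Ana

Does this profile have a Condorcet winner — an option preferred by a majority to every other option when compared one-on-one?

No

Head-to-head results (33 voters total):
Ana vs Dana: Dana wins 20–13.
Ana vs Chen: Ana wins 18–15.
Dana vs Chen: Chen wins 21–12.
No candidate beats all others: Ana beats Chen beats Dana beats Ana, a majority cycle.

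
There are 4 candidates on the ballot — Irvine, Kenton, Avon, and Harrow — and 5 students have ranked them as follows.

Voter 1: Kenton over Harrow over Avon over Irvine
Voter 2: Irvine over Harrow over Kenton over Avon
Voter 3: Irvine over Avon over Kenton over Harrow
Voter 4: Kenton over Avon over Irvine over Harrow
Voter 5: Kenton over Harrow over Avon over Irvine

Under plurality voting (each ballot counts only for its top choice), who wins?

First-place vote totals:
  Irvine: 2
  Kenton: 3
  Avon: 0
  Harrow: 0
Kenton has the most first-place votes.

Kenton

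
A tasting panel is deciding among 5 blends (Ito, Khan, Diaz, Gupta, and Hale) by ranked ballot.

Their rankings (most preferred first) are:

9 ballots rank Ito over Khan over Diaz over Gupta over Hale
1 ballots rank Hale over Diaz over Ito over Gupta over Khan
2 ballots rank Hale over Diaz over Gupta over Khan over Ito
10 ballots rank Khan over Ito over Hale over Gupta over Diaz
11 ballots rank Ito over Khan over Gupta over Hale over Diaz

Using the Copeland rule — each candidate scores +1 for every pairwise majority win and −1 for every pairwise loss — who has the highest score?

Pairwise results:
  Ito vs Khan: Ito wins 21–12.
  Ito vs Diaz: Ito wins 30–3.
  Ito vs Gupta: Ito wins 31–2.
  Ito vs Hale: Ito wins 30–3.
  Khan vs Diaz: Khan wins 30–3.
  Khan vs Gupta: Khan wins 30–3.
  Khan vs Hale: Khan wins 30–3.
  Diaz vs Gupta: Gupta wins 21–12.
  Diaz vs Hale: Hale wins 24–9.
  Gupta vs Hale: Gupta wins 20–13.
Copeland scores (wins − losses):
  Ito: 4 − 0 = 4
  Khan: 3 − 1 = 2
  Diaz: 0 − 4 = -4
  Gupta: 2 − 2 = 0
  Hale: 1 − 3 = -2
Ito has the best Copeland score.

Ito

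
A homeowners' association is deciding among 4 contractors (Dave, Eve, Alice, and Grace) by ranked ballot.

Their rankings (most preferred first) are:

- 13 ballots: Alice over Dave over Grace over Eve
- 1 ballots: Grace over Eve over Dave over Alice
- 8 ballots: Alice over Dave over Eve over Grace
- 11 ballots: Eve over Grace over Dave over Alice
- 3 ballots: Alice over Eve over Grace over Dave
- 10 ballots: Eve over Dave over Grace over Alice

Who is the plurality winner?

Alice

First-place vote totals:
  Dave: 0
  Eve: 21
  Alice: 24
  Grace: 1
Alice has the most first-place votes.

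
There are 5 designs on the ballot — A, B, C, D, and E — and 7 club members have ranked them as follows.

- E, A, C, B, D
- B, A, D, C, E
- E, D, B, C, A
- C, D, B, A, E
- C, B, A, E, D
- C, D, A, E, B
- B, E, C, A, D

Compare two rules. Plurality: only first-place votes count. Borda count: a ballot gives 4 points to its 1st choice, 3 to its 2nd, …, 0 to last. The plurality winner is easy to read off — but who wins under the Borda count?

C

Plurality first-place counts: A 0, B 2, C 3, D 0, E 2 → C.
Borda totals: A 12, B 16, C 18, D 11, E 13 → C.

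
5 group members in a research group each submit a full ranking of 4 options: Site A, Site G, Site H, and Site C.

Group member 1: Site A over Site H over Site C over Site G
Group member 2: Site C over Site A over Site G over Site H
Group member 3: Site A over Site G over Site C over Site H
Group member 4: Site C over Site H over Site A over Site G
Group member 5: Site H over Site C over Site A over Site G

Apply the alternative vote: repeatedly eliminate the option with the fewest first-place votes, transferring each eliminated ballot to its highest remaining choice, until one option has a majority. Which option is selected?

Round 1: Site A 2, Site C 2, Site H 1, Site G 0. Site G has the fewest and is eliminated.
Round 2: Site A 2, Site C 2, Site H 1. Site H has the fewest and is eliminated.
Round 3: Site C 3, Site A 2. Site C has a majority.

Site C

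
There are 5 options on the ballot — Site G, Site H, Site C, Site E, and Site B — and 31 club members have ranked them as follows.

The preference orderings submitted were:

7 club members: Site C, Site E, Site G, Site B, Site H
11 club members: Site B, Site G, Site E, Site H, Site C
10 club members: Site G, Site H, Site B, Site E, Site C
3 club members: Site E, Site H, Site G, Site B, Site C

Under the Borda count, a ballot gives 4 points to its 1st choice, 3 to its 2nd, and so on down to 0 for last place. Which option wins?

Site G

Borda scores:
  Site G: 7·2 + 11·3 + 10·4 + 3·2 = 93
  Site H: 7·0 + 11·1 + 10·3 + 3·3 = 50
  Site C: 7·4 + 11·0 + 10·0 + 3·0 = 28
  Site E: 7·3 + 11·2 + 10·1 + 3·4 = 65
  Site B: 7·1 + 11·4 + 10·2 + 3·1 = 74
Site G has the highest total.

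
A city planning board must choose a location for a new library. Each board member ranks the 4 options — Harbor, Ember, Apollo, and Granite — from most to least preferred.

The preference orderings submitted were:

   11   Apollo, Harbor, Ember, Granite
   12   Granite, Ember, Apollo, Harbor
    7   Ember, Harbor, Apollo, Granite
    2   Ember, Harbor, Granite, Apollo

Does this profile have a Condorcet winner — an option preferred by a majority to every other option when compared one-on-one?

Head-to-head results (32 voters total):
Harbor vs Ember: Ember wins 21–11.
Harbor vs Apollo: Apollo wins 23–9.
Harbor vs Granite: Harbor wins 20–12.
Ember vs Apollo: Ember wins 21–11.
Ember vs Granite: Ember wins 20–12.
Apollo vs Granite: Apollo wins 18–14.
Ember beats each rival — Harbor (21–11), Apollo (21–11), Granite (20–12) — so Ember is the Condorcet winner.

Yes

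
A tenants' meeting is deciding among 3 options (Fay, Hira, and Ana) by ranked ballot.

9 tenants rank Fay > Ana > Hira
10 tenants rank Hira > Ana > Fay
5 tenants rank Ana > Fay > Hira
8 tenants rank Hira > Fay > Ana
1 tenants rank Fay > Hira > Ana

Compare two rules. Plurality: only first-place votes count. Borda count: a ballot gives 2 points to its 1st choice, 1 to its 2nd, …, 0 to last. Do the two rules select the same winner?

Yes

Plurality first-place counts: Fay 10, Hira 18, Ana 5 → Hira.
Borda totals: Fay 33, Hira 37, Ana 29 → Hira.
The two rules agree on Hira.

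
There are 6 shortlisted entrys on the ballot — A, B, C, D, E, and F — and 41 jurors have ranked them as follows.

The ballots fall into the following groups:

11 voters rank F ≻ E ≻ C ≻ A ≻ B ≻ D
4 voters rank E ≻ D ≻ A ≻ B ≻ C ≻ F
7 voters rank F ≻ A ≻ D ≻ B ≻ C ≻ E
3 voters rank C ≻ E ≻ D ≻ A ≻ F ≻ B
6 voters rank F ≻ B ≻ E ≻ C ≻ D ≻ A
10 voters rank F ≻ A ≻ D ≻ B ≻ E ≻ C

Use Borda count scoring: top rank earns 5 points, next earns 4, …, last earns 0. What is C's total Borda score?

71

Borda scores:
  A: 11·2 + 4·3 + 7·4 + 3·2 + 6·0 + 10·4 = 108
  B: 11·1 + 4·2 + 7·2 + 3·0 + 6·4 + 10·2 = 77
  C: 11·3 + 4·1 + 7·1 + 3·5 + 6·2 + 10·0 = 71
  D: 11·0 + 4·4 + 7·3 + 3·3 + 6·1 + 10·3 = 82
  E: 11·4 + 4·5 + 7·0 + 3·4 + 6·3 + 10·1 = 104
  F: 11·5 + 4·0 + 7·5 + 3·1 + 6·5 + 10·5 = 173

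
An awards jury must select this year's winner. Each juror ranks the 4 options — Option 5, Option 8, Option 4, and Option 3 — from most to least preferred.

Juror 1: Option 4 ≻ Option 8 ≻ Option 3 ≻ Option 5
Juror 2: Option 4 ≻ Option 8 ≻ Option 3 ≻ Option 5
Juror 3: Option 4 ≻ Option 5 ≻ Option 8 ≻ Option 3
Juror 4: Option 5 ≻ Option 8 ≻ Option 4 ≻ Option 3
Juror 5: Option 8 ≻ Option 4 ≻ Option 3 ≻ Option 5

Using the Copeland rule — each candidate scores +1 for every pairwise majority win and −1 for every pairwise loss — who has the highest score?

Pairwise results:
  Option 5 vs Option 8: Option 8 wins 3–2.
  Option 5 vs Option 4: Option 4 wins 4–1.
  Option 5 vs Option 3: Option 3 wins 3–2.
  Option 8 vs Option 4: Option 4 wins 3–2.
  Option 8 vs Option 3: Option 8 wins 5–0.
  Option 4 vs Option 3: Option 4 wins 5–0.
Copeland scores (wins − losses):
  Option 5: 0 − 3 = -3
  Option 8: 2 − 1 = 1
  Option 4: 3 − 0 = 3
  Option 3: 1 − 2 = -1
Option 4 has the best Copeland score.

Option 4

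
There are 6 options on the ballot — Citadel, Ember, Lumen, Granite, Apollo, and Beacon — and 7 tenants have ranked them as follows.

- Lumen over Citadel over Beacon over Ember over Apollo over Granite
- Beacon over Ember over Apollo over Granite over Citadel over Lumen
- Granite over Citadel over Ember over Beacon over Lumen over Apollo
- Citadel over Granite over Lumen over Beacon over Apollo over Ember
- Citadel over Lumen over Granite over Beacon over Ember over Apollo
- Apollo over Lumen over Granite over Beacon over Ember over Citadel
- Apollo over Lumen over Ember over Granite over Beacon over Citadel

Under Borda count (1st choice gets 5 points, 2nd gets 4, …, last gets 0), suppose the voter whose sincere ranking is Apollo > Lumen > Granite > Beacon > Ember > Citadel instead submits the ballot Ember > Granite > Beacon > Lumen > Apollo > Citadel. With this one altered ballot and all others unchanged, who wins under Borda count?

Granite

Borda totals with the altered ballot: Citadel 19, Ember 18, Lumen 19, Granite 20, Apollo 11, Beacon 18.
The switch changes the winner from Lumen to Granite.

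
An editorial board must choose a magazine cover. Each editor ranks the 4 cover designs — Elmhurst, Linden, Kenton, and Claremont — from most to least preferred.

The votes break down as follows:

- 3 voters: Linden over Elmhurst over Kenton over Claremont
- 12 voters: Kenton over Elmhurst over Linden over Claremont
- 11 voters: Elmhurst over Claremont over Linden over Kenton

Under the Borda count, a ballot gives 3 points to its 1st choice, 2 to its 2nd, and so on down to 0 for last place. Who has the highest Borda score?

Borda scores:
  Elmhurst: 3·2 + 12·2 + 11·3 = 63
  Linden: 3·3 + 12·1 + 11·1 = 32
  Kenton: 3·1 + 12·3 + 11·0 = 39
  Claremont: 3·0 + 12·0 + 11·2 = 22
Elmhurst has the highest total.

Elmhurst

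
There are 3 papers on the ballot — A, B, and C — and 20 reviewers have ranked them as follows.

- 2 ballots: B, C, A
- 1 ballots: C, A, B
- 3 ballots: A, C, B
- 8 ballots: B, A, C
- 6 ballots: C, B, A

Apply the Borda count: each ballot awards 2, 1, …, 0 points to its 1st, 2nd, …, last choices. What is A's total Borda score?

Borda scores:
  A: 2·0 + 1 + 3·2 + 8·1 + 6·0 = 15
  B: 2·2 + 0 + 3·0 + 8·2 + 6·1 = 26
  C: 2·1 + 2 + 3·1 + 8·0 + 6·2 = 19

15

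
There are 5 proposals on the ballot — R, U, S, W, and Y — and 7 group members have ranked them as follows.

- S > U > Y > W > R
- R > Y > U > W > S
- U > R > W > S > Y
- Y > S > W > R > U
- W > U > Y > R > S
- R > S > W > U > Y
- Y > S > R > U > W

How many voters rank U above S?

3

Ballots ranking U above S: 3.
Ballots ranking S above U: 4.
So 3 of 7 voters prefer U to S.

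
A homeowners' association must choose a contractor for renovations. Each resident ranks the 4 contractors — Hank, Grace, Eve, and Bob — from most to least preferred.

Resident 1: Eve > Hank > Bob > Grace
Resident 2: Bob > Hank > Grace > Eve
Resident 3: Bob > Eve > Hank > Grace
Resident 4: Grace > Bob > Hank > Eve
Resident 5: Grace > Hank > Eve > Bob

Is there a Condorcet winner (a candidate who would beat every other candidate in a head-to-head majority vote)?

Yes

Head-to-head results (5 voters total):
Hank vs Grace: Hank wins 3–2.
Hank vs Eve: Hank wins 3–2.
Hank vs Bob: Bob wins 3–2.
Grace vs Eve: Grace wins 3–2.
Grace vs Bob: Bob wins 3–2.
Eve vs Bob: Bob wins 3–2.
Bob beats each rival — Hank (3–2), Grace (3–2), Eve (3–2) — so Bob is the Condorcet winner.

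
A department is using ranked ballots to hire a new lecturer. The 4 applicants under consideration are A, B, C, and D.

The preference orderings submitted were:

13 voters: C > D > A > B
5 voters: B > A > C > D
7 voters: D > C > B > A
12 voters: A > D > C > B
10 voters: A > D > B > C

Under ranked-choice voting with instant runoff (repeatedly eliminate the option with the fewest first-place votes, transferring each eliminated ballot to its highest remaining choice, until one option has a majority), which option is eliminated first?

B

Round 1: A 22, C 13, D 7, B 5. B has the fewest and is eliminated.
Round 2: A 27, C 13, D 7. A has a majority.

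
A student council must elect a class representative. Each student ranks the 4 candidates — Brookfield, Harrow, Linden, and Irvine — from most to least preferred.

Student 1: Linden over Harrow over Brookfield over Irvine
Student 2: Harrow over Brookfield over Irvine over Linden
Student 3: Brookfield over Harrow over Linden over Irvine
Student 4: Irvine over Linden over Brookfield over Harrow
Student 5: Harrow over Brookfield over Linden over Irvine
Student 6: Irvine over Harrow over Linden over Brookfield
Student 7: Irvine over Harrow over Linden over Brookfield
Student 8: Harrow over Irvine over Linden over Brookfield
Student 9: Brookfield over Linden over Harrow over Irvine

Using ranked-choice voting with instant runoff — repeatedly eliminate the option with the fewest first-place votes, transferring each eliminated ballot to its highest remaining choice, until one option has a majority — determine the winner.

Harrow

Round 1: Harrow 3, Irvine 3, Brookfield 2, Linden 1. Linden has the fewest and is eliminated.
Round 2: Harrow 4, Irvine 3, Brookfield 2. Brookfield has the fewest and is eliminated.
Round 3: Harrow 6, Irvine 3. Harrow has a majority.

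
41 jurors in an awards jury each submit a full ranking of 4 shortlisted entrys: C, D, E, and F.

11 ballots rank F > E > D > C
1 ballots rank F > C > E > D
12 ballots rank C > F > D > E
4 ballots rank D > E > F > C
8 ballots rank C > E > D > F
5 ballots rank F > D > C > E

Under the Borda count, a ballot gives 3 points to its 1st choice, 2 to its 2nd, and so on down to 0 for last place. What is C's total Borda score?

Borda scores:
  C: 11·0 + 2 + 12·3 + 4·0 + 8·3 + 5·1 = 67
  D: 11·1 + 0 + 12·1 + 4·3 + 8·1 + 5·2 = 53
  E: 11·2 + 1 + 12·0 + 4·2 + 8·2 + 5·0 = 47
  F: 11·3 + 3 + 12·2 + 4·1 + 8·0 + 5·3 = 79

67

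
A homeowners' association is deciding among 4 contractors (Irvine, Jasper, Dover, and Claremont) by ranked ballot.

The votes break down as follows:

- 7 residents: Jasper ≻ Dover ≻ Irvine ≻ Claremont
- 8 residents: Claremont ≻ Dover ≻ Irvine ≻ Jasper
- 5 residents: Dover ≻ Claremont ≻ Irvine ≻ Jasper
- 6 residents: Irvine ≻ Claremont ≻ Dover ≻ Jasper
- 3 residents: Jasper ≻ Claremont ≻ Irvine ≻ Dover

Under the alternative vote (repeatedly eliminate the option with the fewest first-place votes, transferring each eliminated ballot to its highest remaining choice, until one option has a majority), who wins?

Round 1: Jasper 10, Claremont 8, Irvine 6, Dover 5. Dover has the fewest and is eliminated.
Round 2: Claremont 13, Jasper 10, Irvine 6. Irvine has the fewest and is eliminated.
Round 3: Claremont 19, Jasper 10. Claremont has a majority.

Claremont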